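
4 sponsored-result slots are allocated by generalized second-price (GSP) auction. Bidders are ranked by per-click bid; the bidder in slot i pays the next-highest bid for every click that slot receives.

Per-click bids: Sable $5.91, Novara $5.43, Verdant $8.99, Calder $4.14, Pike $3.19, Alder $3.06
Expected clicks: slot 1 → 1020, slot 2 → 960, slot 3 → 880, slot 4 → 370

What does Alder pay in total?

Alder pays $0.00

Ranked by bid: $8.99 (Verdant) > $5.91 (Sable) > $5.43 (Novara) > $4.14 (Calder) > $3.19 (Pike) > …
Alder ranks below slot 4 → no slot, pays nothing.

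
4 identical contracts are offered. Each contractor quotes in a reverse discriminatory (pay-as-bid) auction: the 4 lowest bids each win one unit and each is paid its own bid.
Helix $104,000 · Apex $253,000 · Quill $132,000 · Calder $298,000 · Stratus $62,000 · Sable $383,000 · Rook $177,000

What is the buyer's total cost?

Ordering the bids: 62,000 (Stratus), 104,000 (Helix), 132,000 (Quill), 177,000 (Rook), 253,000 (Apex), 298,000 (Calder), …
Lowest 4: Stratus, Helix, Quill, Rook.
Total cost = 62,000 + 104,000 + 132,000 + 177,000 = $475,000.

Total cost: $475,000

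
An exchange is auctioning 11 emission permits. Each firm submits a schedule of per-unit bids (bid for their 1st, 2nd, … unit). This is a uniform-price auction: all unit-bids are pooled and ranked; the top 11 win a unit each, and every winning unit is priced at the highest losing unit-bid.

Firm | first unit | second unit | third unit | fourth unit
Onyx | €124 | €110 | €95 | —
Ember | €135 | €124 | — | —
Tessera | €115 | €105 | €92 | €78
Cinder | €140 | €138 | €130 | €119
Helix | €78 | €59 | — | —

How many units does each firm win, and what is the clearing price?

Cinder 4, Ember 2, Onyx 3, Tessera 2; clearing price €92

Pooled unit-bids ranked (top 11): 140 (Cinder-1), 138 (Cinder-2), 135 (Ember-1), 130 (Cinder-3), 124 (Onyx-1), 124 (Ember-2), 119 (Cinder-4), 115 (Tessera-1), 110 (Onyx-2), 105 (Tessera-2), 95 (Onyx-3)
Highest rejected unit-bid = €92.
Allocation: Cinder 4, Ember 2, Onyx 3, Tessera 2.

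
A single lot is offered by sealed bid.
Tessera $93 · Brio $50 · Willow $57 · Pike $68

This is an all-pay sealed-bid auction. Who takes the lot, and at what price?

Tessera pays $93

Bids in order: 93 (Tessera) > 68 (Pike) > 57 (Willow) > 50 (Brio)
Tessera wins with the top bid; all bids are sunk regardless.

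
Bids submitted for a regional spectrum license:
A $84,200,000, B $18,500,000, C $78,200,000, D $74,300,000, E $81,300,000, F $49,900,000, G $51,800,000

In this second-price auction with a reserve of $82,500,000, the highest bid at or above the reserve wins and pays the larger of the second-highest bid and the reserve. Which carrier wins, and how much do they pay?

A pays $82,500,000

Second-price auction with a reserve of $82,500,000: the highest bid at or above the reserve wins and pays the larger of the second-highest bid and the reserve.
Sorting bids: 84,200,000 (A) > 81,300,000 (E) > 78,200,000 (C) > 74,300,000 (D) > 51,800,000 (G) > 49,900,000 (F) > …
A has the top bid at or above the reserve ($84,200,000).
Second-highest bid $81,300,000 is below the reserve $82,500,000, so the reserve binds → payment $82,500,000.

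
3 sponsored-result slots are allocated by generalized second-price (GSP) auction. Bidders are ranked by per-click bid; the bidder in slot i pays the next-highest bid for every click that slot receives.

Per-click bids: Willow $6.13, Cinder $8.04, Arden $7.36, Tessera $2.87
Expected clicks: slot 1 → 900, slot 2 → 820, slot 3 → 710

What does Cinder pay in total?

Sorting advertisers: $8.04 (Cinder) > $7.36 (Arden) > $6.13 (Willow) > $2.87 (Tessera)
Cinder holds slot 1 → pays next bid $7.36 × 900 clicks = $6624.00.

Cinder pays $6624.00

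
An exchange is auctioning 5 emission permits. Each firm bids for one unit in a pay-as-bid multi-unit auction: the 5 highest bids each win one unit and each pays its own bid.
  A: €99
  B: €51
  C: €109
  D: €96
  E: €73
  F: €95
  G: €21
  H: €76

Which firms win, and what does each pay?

Bids ranked high→low: 109 (C), 99 (A), 96 (D), 95 (F), 76 (H), 73 (E), 51 (B), …
Winners (5 units): C, A, D, F, H.
Each winner pays its own bid: C €109, A €99, D €96, F €95, H €76.

C €109, A €99, D €96, F €95, H €76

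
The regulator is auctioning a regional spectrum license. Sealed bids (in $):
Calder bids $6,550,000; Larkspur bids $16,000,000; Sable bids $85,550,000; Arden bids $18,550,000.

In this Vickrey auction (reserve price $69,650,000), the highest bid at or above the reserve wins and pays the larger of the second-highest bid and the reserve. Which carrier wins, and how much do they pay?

Rule: the highest bid at or above the reserve wins and pays the larger of the second-highest bid and the reserve.
Bids in order: 85,550,000 (Sable) > 18,550,000 (Arden) > 16,000,000 (Larkspur) > 6,550,000 (Calder)
Sable has the top bid at or above the reserve ($85,550,000).
Second-highest bid $18,550,000 is below the reserve $69,650,000, so the reserve binds → payment $69,650,000.

Sable pays $69,650,000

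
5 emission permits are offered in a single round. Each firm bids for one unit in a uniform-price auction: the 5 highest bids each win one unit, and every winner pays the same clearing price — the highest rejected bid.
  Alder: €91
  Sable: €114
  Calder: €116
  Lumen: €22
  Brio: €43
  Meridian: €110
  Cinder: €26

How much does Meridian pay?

Meridian pays €26

Ordering the bids: 116 (Calder), 114 (Sable), 110 (Meridian), 91 (Alder), 43 (Brio), 26 (Cinder), 22 (Lumen)
The 5 highest are Calder, Sable, Meridian, Alder, Brio.
Highest unsuccessful bid: €26 → clearing price.
Meridian wins → pays €26.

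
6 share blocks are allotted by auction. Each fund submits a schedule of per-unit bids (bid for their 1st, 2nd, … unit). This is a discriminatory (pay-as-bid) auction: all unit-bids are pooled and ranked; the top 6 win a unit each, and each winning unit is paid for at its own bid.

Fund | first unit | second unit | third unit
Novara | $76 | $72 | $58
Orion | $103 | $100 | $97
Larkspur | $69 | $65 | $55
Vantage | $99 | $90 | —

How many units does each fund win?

Novara 1, Orion 3, Vantage 2

Pooled unit-bids ranked (top 6): 103 (Orion-1), 100 (Orion-2), 99 (Vantage-1), 97 (Orion-3), 90 (Vantage-2), 76 (Novara-1)
Next rejected bid: $72 (not a price — pay-as-bid).
Allocation: Novara 1, Orion 3, Vantage 2.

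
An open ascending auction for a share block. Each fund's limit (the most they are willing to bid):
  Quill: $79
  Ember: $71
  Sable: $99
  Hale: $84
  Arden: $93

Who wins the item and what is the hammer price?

Sable wins at $93

Sorting limits: 99 (Sable) > 93 (Arden) > 84 (Hale) > 79 (Quill) > 71 (Ember)
Once the price passes $93, only Sable is left; the hammer falls at Arden's limit of $93.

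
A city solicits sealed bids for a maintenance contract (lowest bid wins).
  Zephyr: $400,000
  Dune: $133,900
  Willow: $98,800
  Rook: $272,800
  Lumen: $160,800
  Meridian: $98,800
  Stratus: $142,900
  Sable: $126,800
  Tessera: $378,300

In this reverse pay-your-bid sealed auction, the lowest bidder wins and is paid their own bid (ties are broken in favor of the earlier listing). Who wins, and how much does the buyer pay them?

Bids ranked: 98,800 (Willow) < 98,800 (Meridian) < 126,800 (Sable) < 133,900 (Dune) < 142,900 (Stratus) < 160,800 (Lumen) < …
Willow and Meridian tie at $98,800; tie-break gives it to Willow.
Willow is lowest → is paid own bid, $98,800.

Willow is paid $98,800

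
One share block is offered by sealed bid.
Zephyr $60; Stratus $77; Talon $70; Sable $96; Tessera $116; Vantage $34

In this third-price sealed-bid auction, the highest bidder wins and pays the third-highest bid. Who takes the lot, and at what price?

Sorting bids: 116 (Tessera) > 96 (Sable) > 77 (Stratus) > 70 (Talon) > 60 (Zephyr) > 34 (Vantage)
Tessera is highest; pays the third-highest bid, $77.

Tessera pays $77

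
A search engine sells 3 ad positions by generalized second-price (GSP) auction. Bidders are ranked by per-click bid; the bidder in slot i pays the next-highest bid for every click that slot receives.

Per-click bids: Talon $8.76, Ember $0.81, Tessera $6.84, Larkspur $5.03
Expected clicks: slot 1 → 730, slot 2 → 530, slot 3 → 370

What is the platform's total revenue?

Sorting advertisers: $8.76 (Talon) > $6.84 (Tessera) > $5.03 (Larkspur) > $0.81 (Ember)
Slot 1: Talon pays $6.84 × 730 = $4993.20
Slot 2: Tessera pays $5.03 × 530 = $2665.90
Slot 3: Larkspur pays $0.81 × 370 = $299.70
Total = $7958.80

Total revenue: $7958.80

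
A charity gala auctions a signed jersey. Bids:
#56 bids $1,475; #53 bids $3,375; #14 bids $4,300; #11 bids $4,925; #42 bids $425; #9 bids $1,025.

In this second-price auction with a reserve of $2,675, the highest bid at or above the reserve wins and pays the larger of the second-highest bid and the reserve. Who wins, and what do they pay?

#11 pays $4,300

Rule: the highest bid at or above the reserve wins and pays the larger of the second-highest bid and the reserve.
Bids ranked: 4,925 (#11) > 4,300 (#14) > 3,375 (#53) > 1,475 (#56) > 1,025 (#9) > 425 (#42)
Highest eligible bid: #11 at $4,925.
max(second-highest $4,300, reserve $2,675) = $4,300; the reserve does not bind.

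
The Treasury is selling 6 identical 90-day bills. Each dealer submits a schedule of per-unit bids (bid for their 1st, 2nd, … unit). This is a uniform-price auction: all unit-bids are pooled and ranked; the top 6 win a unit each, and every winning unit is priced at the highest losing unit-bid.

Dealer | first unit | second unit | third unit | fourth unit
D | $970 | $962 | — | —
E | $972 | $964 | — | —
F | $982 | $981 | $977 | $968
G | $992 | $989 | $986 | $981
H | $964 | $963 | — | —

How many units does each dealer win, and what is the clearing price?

F 2, G 4; clearing price $977

Pooled unit-bids ranked (top 6): 992 (G-1), 989 (G-2), 986 (G-3), 982 (F-1), 981 (F-2), 981 (G-4)
Highest rejected unit-bid = $977.
Allocation: F 2, G 4.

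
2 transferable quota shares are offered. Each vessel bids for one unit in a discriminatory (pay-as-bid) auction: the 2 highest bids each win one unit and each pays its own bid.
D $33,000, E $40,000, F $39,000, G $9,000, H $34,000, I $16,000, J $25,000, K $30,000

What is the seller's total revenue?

Sorting: 40,000 (E), 39,000 (F), 34,000 (H), 33,000 (D), …
The 2 highest are E, F.
Total revenue = 40,000 + 39,000 = $79,000.

Total revenue: $79,000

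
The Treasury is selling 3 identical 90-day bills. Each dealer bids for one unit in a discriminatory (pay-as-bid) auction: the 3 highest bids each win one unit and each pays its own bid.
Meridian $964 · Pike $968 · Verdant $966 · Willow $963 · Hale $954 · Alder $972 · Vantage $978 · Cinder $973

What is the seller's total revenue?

Bids ranked high→low: 978 (Vantage), 973 (Cinder), 972 (Alder), 968 (Pike), 966 (Verdant), …
Top 3: Vantage, Cinder, Alder.
Total revenue = 978 + 973 + 972 = $2,923.

Total revenue: $2,923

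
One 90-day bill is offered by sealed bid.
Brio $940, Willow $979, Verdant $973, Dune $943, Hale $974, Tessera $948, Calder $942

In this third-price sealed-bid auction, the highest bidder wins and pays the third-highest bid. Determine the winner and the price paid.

Willow pays $973

Rule: the highest bidder wins and pays the third-highest bid.
Bids ranked: 979 (Willow) > 974 (Hale) > 973 (Verdant) > 948 (Tessera) > 943 (Dune) > 942 (Calder) > …
Willow is highest; pays the third-highest bid, $973.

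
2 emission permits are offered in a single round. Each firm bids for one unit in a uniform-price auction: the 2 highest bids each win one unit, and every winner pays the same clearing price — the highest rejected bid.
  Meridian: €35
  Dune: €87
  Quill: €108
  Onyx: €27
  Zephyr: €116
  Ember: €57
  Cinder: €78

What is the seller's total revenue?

Sorting: 116 (Zephyr), 108 (Quill), 87 (Dune), 78 (Cinder), …
Top 2: Zephyr, Quill.
First losing bid is Dune's €87, which sets the uniform price.
Total revenue = 2 × €87 = €174.

Total revenue: €174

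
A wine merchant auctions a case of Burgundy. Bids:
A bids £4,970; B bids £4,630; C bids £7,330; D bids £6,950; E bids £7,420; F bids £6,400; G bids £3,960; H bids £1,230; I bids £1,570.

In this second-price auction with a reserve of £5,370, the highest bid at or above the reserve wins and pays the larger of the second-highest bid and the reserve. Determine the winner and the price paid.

Bids in order: 7,420 (E) > 7,330 (C) > 6,950 (D) > 6,400 (F) > 4,970 (A) > 4,630 (B) > …
Highest eligible bid: E at £7,420.
Second-highest bid £7,330 exceeds the reserve £5,370 → payment £7,330.

E pays £7,330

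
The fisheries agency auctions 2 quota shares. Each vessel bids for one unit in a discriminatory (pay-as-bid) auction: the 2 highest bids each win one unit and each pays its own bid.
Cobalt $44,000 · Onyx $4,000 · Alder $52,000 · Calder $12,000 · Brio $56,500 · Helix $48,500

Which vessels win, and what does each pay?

Ordering the bids: 56,500 (Brio), 52,000 (Alder), 48,500 (Helix), 44,000 (Cobalt), …
Top 2: Brio, Alder.
Each winner pays its own bid: Brio $56,500, Alder $52,000.

Brio $56,500, Alder $52,000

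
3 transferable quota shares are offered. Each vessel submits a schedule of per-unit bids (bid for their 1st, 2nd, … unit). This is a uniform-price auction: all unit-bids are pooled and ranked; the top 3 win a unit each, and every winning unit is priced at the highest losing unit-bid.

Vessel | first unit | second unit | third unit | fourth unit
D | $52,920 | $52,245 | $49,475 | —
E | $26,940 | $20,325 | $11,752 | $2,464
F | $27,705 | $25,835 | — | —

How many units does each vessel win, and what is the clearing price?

D 3; clearing price $27,705

Pooled unit-bids ranked (top 3): 52,920 (D-1), 52,245 (D-2), 49,475 (D-3)
First bid not allocated: $27,705.
Allocation: D 3.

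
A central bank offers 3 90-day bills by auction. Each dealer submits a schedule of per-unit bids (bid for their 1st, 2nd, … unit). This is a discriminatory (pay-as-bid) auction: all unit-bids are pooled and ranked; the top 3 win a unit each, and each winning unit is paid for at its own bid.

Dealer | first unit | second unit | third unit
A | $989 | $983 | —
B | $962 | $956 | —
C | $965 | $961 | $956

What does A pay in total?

A pays $1,972

Pooled unit-bids ranked (top 3): 989 (A-1), 983 (A-2), 965 (C-1)
Next rejected bid: $962 (not a price — pay-as-bid).
A's winning unit-bids: 989 + 983 = $1,972.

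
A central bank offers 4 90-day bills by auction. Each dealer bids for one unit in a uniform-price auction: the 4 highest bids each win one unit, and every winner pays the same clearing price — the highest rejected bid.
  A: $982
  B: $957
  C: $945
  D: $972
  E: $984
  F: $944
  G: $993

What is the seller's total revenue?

Total revenue: $3,828

Sorting: 993 (G), 984 (E), 982 (A), 972 (D), 957 (B), 945 (C), …
Winners (4 units): G, E, A, D.
First losing bid is B's $957, which sets the uniform price.
Total revenue = 4 × $957 = $3,828.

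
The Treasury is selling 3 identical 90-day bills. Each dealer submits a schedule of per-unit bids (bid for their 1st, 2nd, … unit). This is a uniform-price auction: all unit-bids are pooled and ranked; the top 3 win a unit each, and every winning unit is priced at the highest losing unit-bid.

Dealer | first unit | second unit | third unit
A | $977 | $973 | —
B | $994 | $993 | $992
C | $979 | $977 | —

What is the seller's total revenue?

Total revenue: $2,937

All unit-bids, highest first — top 3: 994 (B-1), 993 (B-2), 992 (B-3)
The (k+1)-th unit-bid is $979.
Allocation: B 3. Every unit priced at $979.
Revenue = 3 × 979 = $2,937.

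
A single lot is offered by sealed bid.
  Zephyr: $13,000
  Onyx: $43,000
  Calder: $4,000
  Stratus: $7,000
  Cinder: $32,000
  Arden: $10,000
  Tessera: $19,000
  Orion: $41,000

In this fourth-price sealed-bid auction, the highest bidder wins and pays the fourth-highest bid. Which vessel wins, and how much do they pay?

Bids in order: 43,000 (Onyx) > 41,000 (Orion) > 32,000 (Cinder) > 19,000 (Tessera) > 13,000 (Zephyr) > 10,000 (Arden) > …
Onyx is highest; pays the fourth-highest bid, $19,000.

Onyx pays $19,000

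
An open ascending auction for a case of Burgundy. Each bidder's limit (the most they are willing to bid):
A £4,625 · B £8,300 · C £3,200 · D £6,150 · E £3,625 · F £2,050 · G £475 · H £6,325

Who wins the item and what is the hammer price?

Limits ranked: 8,300 (B) > 6,325 (H) > 6,150 (D) > 4,625 (A) > 3,625 (E) > 3,200 (C) > …
H is the last rival to drop out, at £6,325; B remains and wins at that price.

B wins at £6,325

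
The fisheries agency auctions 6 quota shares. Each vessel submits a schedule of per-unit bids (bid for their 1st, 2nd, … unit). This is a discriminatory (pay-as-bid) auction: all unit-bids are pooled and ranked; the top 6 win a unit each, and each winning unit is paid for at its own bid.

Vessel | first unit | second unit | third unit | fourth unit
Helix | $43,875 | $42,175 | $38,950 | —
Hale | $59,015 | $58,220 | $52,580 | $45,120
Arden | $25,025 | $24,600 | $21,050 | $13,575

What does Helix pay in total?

Merging the schedules and taking the best 6: 59,015 (Hale-1), 58,220 (Hale-2), 52,580 (Hale-3), 45,120 (Hale-4), 43,875 (Helix-1), 42,175 (Helix-2)
Next rejected bid: $38,950 (not a price — pay-as-bid).
Helix's winning unit-bids: 43,875 + 42,175 = $86,050.

Helix pays $86,050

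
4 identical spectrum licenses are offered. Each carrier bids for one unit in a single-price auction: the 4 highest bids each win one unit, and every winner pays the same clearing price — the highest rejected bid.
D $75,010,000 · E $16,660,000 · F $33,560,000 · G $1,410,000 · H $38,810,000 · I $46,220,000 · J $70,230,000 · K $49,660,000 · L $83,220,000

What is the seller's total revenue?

Sorting: 83,220,000 (L), 75,010,000 (D), 70,230,000 (J), 49,660,000 (K), 46,220,000 (I), 38,810,000 (H), …
The 4 highest are L, D, J, K.
Clearing price = highest rejected bid = $46,220,000.
Total revenue = 4 × $46,220,000 = $184,880,000.

Total revenue: $184,880,000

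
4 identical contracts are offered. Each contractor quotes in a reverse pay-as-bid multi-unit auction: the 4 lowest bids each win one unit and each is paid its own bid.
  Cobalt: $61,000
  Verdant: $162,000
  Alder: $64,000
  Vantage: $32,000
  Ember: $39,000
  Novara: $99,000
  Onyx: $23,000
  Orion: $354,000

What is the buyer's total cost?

Total cost: $155,000

Sorting: 23,000 (Onyx), 32,000 (Vantage), 39,000 (Ember), 61,000 (Cobalt), 64,000 (Alder), 99,000 (Novara), …
The 4 lowest are Onyx, Vantage, Ember, Cobalt.
Total cost = 23,000 + 32,000 + 39,000 + 61,000 = $155,000.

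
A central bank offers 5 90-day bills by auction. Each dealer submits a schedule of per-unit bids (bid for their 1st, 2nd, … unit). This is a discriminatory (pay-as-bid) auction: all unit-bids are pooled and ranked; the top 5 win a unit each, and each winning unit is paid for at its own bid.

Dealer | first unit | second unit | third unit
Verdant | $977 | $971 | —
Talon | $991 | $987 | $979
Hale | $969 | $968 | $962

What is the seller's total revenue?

Total revenue: $4,905

Merging the schedules and taking the best 5: 991 (Talon-1), 987 (Talon-2), 979 (Talon-3), 977 (Verdant-1), 971 (Verdant-2)
Next rejected bid: $969 (not a price — pay-as-bid).
Each winning unit pays its own bid.
Revenue = 991 + 987 + 979 + 977 + 971 = $4,905.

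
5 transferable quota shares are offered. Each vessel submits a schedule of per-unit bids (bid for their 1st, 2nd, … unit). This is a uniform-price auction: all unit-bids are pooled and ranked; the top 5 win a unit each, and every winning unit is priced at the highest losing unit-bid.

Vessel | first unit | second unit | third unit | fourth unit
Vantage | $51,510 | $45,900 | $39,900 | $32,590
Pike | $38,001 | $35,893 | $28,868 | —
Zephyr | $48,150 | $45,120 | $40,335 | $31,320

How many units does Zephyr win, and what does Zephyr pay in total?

Pooled unit-bids ranked (top 5): 51,510 (Vantage-1), 48,150 (Zephyr-1), 45,900 (Vantage-2), 45,120 (Zephyr-2), 40,335 (Zephyr-3)
Highest rejected unit-bid = $39,900.
Zephyr wins 3 unit(s) at $39,900 each.

Zephyr: 3 units, pays $119,700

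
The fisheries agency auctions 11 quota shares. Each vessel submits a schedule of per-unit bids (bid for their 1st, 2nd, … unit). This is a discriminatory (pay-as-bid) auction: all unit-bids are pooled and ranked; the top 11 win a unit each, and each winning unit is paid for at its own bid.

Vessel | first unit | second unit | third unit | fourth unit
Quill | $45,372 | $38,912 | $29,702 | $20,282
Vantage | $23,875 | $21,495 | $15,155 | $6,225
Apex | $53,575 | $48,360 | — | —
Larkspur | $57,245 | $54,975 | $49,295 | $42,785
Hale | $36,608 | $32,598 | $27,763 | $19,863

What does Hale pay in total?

All unit-bids, highest first — top 11: 57,245 (Larkspur-1), 54,975 (Larkspur-2), 53,575 (Apex-1), 49,295 (Larkspur-3), 48,360 (Apex-2), 45,372 (Quill-1), 42,785 (Larkspur-4), 38,912 (Quill-2), 36,608 (Hale-1), 32,598 (Hale-2), 29,702 (Quill-3)
Next rejected bid: $27,763 (not a price — pay-as-bid).
Hale's winning unit-bids: 36,608 + 32,598 = $69,206.

Hale pays $69,206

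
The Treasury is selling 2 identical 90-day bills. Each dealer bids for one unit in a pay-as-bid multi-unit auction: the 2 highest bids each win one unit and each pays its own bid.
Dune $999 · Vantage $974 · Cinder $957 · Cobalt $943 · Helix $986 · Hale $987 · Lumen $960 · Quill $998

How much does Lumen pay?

Lumen pays $0

Bids ranked high→low: 999 (Dune), 998 (Quill), 987 (Hale), 986 (Helix), …
The 2 highest are Dune, Quill.
Lumen does not win → $0.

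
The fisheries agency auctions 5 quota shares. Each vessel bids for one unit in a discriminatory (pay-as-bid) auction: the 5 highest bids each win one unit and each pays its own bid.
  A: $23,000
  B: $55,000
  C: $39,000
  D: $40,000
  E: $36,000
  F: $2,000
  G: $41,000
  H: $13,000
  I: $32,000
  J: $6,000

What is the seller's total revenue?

Bids ranked high→low: 55,000 (B), 41,000 (G), 40,000 (D), 39,000 (C), 36,000 (E), 32,000 (I), 23,000 (A), …
Top 5: B, G, D, C, E.
Total revenue = 55,000 + 41,000 + 40,000 + 39,000 + 36,000 = $211,000.

Total revenue: $211,000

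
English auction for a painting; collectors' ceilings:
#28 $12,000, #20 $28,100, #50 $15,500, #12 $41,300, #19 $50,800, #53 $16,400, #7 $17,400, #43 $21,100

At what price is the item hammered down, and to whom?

#19 wins at $41,300

Rule: the price rises until one bidder remains; the winner pays the price at which the last rival dropped out.
Limits ranked: 50,800 (#19) > 41,300 (#12) > 28,100 (#20) > 21,100 (#43) > 17,400 (#7) > 16,400 (#53) > …
#12 is the last rival to drop out, at $41,300; #19 remains and wins at that price.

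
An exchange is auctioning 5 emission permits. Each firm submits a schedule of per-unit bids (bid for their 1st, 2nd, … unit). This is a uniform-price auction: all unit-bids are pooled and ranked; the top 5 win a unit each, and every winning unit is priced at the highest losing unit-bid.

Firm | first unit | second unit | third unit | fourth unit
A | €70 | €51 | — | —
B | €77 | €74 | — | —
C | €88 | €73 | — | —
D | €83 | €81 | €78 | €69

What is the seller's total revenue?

Merging the schedules and taking the best 5: 88 (C-1), 83 (D-1), 81 (D-2), 78 (D-3), 77 (B-1)
The (k+1)-th unit-bid is €74.
Allocation: B 1, C 1, D 3. Every unit priced at €74.
Revenue = 5 × 74 = €370.

Total revenue: €370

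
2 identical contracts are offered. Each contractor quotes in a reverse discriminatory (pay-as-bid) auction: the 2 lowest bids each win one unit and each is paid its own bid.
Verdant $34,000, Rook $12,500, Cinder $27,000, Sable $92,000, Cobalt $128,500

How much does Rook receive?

Rook is paid $12,500

Ordering the bids: 12,500 (Rook), 27,000 (Cinder), 34,000 (Verdant), 92,000 (Sable), …
Lowest 2: Rook, Cinder.
Rook wins → own bid $12,500.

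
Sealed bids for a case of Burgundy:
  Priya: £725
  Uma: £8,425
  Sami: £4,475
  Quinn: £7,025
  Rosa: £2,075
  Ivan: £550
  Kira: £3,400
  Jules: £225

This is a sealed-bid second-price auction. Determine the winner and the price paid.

Uma pays £7,025

Rule: the highest bidder wins and pays the second-highest bid.
Bids in order: 8,425 (Uma) > 7,025 (Quinn) > 4,475 (Sami) > 3,400 (Kira) > 2,075 (Rosa) > 725 (Priya) > …
Second-price: Uma pays Quinn's bid of £7,025.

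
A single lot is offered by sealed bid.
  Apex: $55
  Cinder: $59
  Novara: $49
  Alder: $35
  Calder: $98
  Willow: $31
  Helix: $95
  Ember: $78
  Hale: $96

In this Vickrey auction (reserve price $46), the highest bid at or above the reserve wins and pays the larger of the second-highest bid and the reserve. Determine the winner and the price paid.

Rule: the highest bid at or above the reserve wins and pays the larger of the second-highest bid and the reserve.
Sorting bids: 98 (Calder) > 96 (Hale) > 95 (Helix) > 78 (Ember) > 59 (Cinder) > 55 (Apex) > …
Calder has the top bid at or above the reserve ($98).
Second-highest bid $96 exceeds the reserve $46 → payment $96.

Calder pays $96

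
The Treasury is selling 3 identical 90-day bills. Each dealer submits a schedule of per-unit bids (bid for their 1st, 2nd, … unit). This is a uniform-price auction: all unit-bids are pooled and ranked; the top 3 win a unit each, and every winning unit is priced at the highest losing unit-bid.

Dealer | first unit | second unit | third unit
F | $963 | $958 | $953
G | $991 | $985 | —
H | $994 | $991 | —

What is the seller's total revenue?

Merging the schedules and taking the best 3: 994 (H-1), 991 (G-1), 991 (H-2)
First bid not allocated: $985.
Allocation: G 1, H 2. Every unit priced at $985.
Revenue = 3 × 985 = $2,955.

Total revenue: $2,955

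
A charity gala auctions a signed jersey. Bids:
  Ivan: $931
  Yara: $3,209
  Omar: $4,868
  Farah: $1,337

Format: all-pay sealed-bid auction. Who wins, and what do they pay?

Rule: the highest bidder wins the item, but every bidder pays their own bid.
Bids in order: 4,868 (Omar) > 3,209 (Yara) > 1,337 (Farah) > 931 (Ivan)
Omar is highest and takes the item; every bidder forfeits their bid.

Omar pays $4,868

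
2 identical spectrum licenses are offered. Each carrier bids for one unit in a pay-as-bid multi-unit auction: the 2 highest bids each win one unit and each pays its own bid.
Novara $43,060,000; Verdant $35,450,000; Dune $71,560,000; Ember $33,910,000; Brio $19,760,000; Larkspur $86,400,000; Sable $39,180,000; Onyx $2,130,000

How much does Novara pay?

Novara pays $0

Ordering the bids: 86,400,000 (Larkspur), 71,560,000 (Dune), 43,060,000 (Novara), 39,180,000 (Sable), …
The 2 highest are Larkspur, Dune.
Novara does not win → $0.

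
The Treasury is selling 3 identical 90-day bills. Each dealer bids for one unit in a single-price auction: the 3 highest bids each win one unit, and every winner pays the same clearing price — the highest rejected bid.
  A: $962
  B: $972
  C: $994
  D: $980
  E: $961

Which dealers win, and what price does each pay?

C, D, B; each pays $962

Bids ranked high→low: 994 (C), 980 (D), 972 (B), 962 (A), 961 (E)
Winners (3 units): C, D, B.
Clearing price = highest rejected bid = $962.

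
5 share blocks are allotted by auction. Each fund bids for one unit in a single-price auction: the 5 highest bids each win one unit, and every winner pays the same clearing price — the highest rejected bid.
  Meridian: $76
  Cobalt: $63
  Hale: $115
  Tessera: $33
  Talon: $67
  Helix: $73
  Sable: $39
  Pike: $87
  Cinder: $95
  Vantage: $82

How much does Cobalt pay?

Cobalt pays $0

Ordering the bids: 115 (Hale), 95 (Cinder), 87 (Pike), 82 (Vantage), 76 (Meridian), 73 (Helix), 67 (Talon), …
Winners (5 units): Hale, Cinder, Pike, Vantage, Meridian.
Clearing price = highest rejected bid = $73.
Cobalt does not win → pays $0.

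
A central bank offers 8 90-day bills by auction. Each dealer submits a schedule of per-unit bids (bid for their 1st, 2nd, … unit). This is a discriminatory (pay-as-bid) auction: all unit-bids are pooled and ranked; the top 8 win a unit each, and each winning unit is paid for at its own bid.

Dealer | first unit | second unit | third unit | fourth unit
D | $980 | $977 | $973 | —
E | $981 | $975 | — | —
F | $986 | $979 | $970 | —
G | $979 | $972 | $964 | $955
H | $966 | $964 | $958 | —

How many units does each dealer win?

Merging the schedules and taking the best 8: 986 (F-1), 981 (E-1), 980 (D-1), 979 (F-2), 979 (G-1), 977 (D-2), 975 (E-2), 973 (D-3)
Next rejected bid: $972 (not a price — pay-as-bid).
Allocation: D 3, E 2, F 2, G 1.

D 3, E 2, F 2, G 1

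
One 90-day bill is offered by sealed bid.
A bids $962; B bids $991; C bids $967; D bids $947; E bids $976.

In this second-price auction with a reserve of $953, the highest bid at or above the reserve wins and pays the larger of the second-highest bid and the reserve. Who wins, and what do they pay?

Sorting bids: 991 (B) > 976 (E) > 967 (C) > 962 (A) > 947 (D)
B has the top bid at or above the reserve ($991).
Second-highest bid $976 exceeds the reserve $953 → payment $976.

B pays $976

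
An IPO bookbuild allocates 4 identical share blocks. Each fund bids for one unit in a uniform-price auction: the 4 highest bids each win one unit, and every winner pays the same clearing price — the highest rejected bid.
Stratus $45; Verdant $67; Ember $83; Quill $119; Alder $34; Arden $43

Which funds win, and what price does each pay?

Quill, Ember, Verdant, Stratus; each pays $43

Ordering the bids: 119 (Quill), 83 (Ember), 67 (Verdant), 45 (Stratus), 43 (Arden), 34 (Alder)
Winners (4 units): Quill, Ember, Verdant, Stratus.
First losing bid is Arden's $43, which sets the uniform price.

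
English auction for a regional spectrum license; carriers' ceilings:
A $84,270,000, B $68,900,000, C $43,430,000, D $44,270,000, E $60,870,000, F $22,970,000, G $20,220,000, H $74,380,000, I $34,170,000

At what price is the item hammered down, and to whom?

A wins at $74,380,000

Rule: the price rises until one bidder remains; the winner pays the price at which the last rival dropped out.
Limits ranked: 84,270,000 (A) > 74,380,000 (H) > 68,900,000 (B) > 60,870,000 (E) > 44,270,000 (D) > 43,430,000 (C) > …
Once the price passes $74,380,000, only A is left; the hammer falls at H's limit of $74,380,000.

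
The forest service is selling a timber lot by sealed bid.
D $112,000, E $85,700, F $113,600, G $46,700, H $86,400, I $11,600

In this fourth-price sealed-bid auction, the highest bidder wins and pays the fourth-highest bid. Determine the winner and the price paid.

F pays $85,700

Bids ranked: 113,600 (F) > 112,000 (D) > 86,400 (H) > 85,700 (E) > 46,700 (G) > 11,600 (I)
F is highest; pays the fourth-highest bid, $85,700.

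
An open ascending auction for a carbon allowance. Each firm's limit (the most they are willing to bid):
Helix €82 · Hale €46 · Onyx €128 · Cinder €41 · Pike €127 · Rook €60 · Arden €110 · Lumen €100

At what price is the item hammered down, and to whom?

Rule: the price rises until one bidder remains; the winner pays the price at which the last rival dropped out.
Limits in order: 128 (Onyx) > 127 (Pike) > 110 (Arden) > 100 (Lumen) > 82 (Helix) > 60 (Rook) > …
Once the price passes €127, only Onyx is left; the hammer falls at Pike's limit of €127.

Onyx wins at €127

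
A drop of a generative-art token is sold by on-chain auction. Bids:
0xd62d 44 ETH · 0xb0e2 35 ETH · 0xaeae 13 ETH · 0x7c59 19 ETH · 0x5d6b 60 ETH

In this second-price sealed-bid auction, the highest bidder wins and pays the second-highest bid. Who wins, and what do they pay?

Rule: the highest bidder wins and pays the second-highest bid.
Sorting bids: 60 (0x5d6b) > 44 (0xd62d) > 35 (0xb0e2) > 19 (0x7c59) > 13 (0xaeae)
0x5d6b wins with the highest bid; price is set by the runner-up at 44 ETH.

0x5d6b pays 44 ETH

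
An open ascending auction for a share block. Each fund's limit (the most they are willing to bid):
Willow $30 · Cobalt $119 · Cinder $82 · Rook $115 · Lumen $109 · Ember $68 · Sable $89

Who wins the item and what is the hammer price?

Rule: the price rises until one bidder remains; the winner pays the price at which the last rival dropped out.
Sorting limits: 119 (Cobalt) > 115 (Rook) > 109 (Lumen) > 89 (Sable) > 82 (Cinder) > 68 (Ember) > …
Bidding ends when Rook exits at $115; Cobalt takes it.

Cobalt wins at $115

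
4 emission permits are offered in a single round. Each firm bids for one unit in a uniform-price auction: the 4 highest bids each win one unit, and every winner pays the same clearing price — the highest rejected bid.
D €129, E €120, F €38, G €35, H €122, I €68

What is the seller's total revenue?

Total revenue: €152

Ordering the bids: 129 (D), 122 (H), 120 (E), 68 (I), 38 (F), 35 (G)
Top 4: D, H, E, I.
First losing bid is F's €38, which sets the uniform price.
Total revenue = 4 × €38 = €152.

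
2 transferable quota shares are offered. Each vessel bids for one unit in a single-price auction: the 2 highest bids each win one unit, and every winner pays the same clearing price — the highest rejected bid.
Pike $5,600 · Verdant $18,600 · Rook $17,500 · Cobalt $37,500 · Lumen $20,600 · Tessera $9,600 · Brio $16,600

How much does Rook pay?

Rook pays $0

Bids ranked high→low: 37,500 (Cobalt), 20,600 (Lumen), 18,600 (Verdant), 17,500 (Rook), …
Winners (2 units): Cobalt, Lumen.
First losing bid is Verdant's $18,600, which sets the uniform price.
Rook does not win → pays $0.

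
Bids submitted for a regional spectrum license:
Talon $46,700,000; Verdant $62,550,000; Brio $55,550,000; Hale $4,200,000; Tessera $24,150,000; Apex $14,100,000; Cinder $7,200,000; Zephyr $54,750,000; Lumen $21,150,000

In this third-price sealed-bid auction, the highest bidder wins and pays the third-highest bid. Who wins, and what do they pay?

Bids in order: 62,550,000 (Verdant) > 55,550,000 (Brio) > 54,750,000 (Zephyr) > 46,700,000 (Talon) > 24,150,000 (Tessera) > 21,150,000 (Lumen) > …
Verdant wins; payment is bid #3 in the ranking = $54,750,000.

Verdant pays $54,750,000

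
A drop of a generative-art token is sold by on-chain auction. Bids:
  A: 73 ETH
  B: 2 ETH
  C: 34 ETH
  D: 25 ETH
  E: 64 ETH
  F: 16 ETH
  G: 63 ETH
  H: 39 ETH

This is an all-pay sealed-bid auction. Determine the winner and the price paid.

Bids in order: 73 (A) > 64 (E) > 63 (G) > 39 (H) > 34 (C) > 25 (D) > …
A is highest and takes the item; every bidder forfeits their bid.

A pays 73 ETH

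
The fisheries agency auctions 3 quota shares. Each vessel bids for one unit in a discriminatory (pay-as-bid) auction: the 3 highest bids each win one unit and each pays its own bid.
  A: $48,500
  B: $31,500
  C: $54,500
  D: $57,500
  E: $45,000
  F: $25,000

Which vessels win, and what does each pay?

D $57,500, C $54,500, A $48,500

Bids ranked high→low: 57,500 (D), 54,500 (C), 48,500 (A), 45,000 (E), 31,500 (B), …
Top 3: D, C, A.
Each winner pays its own bid: D $57,500, C $54,500, A $48,500.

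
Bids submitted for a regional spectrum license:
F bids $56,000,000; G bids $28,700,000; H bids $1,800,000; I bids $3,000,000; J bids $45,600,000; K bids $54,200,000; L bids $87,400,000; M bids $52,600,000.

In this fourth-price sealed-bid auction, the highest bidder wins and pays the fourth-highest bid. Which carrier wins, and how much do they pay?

Sorting bids: 87,400,000 (L) > 56,000,000 (F) > 54,200,000 (K) > 52,600,000 (M) > 45,600,000 (J) > 28,700,000 (G) > …
L wins; payment is bid #4 in the ranking = $52,600,000.

L pays $52,600,000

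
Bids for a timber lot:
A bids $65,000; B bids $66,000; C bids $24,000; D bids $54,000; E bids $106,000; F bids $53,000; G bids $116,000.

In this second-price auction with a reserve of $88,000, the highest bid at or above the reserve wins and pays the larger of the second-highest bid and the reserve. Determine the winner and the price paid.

G pays $106,000

Second-price auction with a reserve of $88,000: the highest bid at or above the reserve wins and pays the larger of the second-highest bid and the reserve.
Sorting bids: 116,000 (G) > 106,000 (E) > 66,000 (B) > 65,000 (A) > 54,000 (D) > 53,000 (F) > …
Highest eligible bid: G at $116,000.
Second-highest bid $106,000 exceeds the reserve $88,000 → payment $106,000.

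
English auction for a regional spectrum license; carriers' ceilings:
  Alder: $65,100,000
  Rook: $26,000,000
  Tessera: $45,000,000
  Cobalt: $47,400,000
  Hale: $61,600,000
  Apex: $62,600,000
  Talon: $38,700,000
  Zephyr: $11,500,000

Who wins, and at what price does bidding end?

Alder wins at $62,600,000

Open ascending-bid auction: the price rises until one bidder remains; the winner pays the price at which the last rival dropped out.
Limits in order: 65,100,000 (Alder) > 62,600,000 (Apex) > 61,600,000 (Hale) > 47,400,000 (Cobalt) > 45,000,000 (Tessera) > 38,700,000 (Talon) > …
Bidding ends when Apex exits at $62,600,000; Alder takes it.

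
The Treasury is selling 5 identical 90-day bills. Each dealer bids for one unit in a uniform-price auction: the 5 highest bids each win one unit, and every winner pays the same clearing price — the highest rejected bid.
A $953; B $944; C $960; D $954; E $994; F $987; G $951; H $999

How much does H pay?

Ordering the bids: 999 (H), 994 (E), 987 (F), 960 (C), 954 (D), 953 (A), 951 (G), …
The 5 highest are H, E, F, C, D.
Highest unsuccessful bid: $953 → clearing price.
H wins → pays $953.

H pays $953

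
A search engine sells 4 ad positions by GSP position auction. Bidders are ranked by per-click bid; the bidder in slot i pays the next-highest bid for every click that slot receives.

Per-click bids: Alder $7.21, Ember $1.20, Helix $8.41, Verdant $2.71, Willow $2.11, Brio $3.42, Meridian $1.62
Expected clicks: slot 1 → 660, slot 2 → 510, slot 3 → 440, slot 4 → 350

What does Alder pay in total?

Sorting advertisers: $8.41 (Helix) > $7.21 (Alder) > $3.42 (Brio) > $2.71 (Verdant) > $2.11 (Willow) > …
Alder holds slot 2 → pays next bid $3.42 × 510 clicks = $1744.20.

Alder pays $1744.20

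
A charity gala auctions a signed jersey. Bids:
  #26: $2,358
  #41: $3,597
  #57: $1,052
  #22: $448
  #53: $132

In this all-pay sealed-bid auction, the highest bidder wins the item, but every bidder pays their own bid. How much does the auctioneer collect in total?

Bids in order: 3,597 (#41) > 2,358 (#26) > 1,052 (#57) > 448 (#22) > 132 (#53)
#41 wins with the top bid; all bids are sunk regardless.
Every bidder forfeits their bid regardless of winning.
Revenue = 2,358 + 3,597 + 1,052 + 448 + 132 = $7,587.

Total revenue: $7,587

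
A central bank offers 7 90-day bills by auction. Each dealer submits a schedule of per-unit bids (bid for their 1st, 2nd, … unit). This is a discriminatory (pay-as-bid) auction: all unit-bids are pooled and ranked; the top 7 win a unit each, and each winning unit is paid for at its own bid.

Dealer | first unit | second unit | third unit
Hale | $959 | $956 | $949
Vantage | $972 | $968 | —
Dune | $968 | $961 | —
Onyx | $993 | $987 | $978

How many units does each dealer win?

Pooled unit-bids ranked (top 7): 993 (Onyx-1), 987 (Onyx-2), 978 (Onyx-3), 972 (Vantage-1), 968 (Vantage-2), 968 (Dune-1), 961 (Dune-2)
Next rejected bid: $959 (not a price — pay-as-bid).
Allocation: Dune 2, Onyx 3, Vantage 2.

Dune 2, Onyx 3, Vantage 2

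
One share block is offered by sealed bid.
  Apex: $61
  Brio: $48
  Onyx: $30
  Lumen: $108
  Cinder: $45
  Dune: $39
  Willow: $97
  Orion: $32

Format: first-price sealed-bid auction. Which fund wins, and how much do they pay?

Sorting bids: 108 (Lumen) > 97 (Willow) > 61 (Apex) > 48 (Brio) > 45 (Cinder) > 39 (Dune) > …
Lumen is highest → pays own bid, $108.

Lumen pays $108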